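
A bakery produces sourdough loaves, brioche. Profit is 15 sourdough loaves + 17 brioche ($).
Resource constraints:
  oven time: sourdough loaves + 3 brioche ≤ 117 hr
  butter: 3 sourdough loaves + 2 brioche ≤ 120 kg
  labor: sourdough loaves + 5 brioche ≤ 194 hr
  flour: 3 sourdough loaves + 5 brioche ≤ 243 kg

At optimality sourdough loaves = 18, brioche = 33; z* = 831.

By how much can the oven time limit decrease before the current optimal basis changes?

77

Binding constraints: oven time, butter. The basis is B = [[1,3],[3,2]] with det -7.
Per unit decrease in oven time, x* moves by d = (0.2857, -0.4286).
The basis stays optimal until brioche reaches 0; allowable decrease = 77 hr.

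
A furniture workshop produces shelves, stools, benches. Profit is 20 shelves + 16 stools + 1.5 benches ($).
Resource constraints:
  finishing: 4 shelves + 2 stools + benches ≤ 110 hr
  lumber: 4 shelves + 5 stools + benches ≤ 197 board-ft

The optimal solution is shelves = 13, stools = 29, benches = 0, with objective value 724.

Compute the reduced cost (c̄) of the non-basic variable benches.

Both finishing and lumber are binding at x*.
The binding rows give the dual system: 4·y_finishing + 4·y_lumber = 20 and 2·y_finishing + 5·y_lumber = 16.
→ y_finishing = 3 and y_lumber = 2.
Reduced cost of benches: c₃ − yᵀa₃ = 1.5 − (3·1 + 2·1) = 1.5 − 5 = -3.5.

-3.5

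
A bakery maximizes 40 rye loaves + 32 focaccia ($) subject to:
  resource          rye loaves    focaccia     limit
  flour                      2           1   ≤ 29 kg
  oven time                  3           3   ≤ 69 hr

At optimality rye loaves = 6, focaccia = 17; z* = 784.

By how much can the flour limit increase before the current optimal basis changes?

17

Binding constraints: flour, oven time. The basis is B = [[2,1],[3,3]] with det 3.
Per unit increase in flour, x* moves by d = (1, -1).
The basis stays optimal until focaccia reaches 0; allowable increase = 17 kg.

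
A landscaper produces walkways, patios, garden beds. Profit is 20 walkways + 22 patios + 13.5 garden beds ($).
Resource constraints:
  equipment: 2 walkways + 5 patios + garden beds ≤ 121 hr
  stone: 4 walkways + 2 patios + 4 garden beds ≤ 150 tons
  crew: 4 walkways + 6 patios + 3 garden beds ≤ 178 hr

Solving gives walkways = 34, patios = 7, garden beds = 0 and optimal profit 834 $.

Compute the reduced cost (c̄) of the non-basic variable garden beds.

-3.5

Binding: stone and crew. Non-binding: equipment (18 unused).
By complementary slackness, y = 0 for the non-binding constraint.
Dual feasibility on the basic columns requires 4·y_stone + 4·y_crew = 20, 2·y_stone + 6·y_crew = 22.
This yields shadow prices y_stone = 2, y_crew = 3.
Reduced cost of garden beds: c₃ − yᵀa₃ = 13.5 − (2·4 + 3·3) = 13.5 − 17 = -3.5.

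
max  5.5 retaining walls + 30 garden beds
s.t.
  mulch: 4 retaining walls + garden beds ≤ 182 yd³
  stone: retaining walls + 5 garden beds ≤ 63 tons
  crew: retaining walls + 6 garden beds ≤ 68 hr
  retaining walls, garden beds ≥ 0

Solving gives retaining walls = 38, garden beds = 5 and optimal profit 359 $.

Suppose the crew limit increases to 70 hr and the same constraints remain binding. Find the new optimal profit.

364

Check each constraint at x*: mulch 157/182 (slack 25); stone 63/63 (tight); crew 68/68 (tight).
Slack constraints have shadow price 0 (complementary slackness).
From A_Bᵀ y = c: 1·y_stone + 1·y_crew = 5.5; 5·y_stone + 6·y_crew = 30.
This yields shadow prices y_stone = 3, y_crew = 2.5.
Δz = y_crew·Δb = 2.5 × (2) = 5, so new z* = 359 + 5 = 364.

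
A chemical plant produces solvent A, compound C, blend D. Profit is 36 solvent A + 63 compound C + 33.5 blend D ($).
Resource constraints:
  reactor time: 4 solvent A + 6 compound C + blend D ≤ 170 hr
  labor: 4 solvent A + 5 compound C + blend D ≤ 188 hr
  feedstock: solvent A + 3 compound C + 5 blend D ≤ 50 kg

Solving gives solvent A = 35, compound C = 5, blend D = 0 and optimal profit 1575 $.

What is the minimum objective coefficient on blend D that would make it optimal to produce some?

37.5

At the optimum: reactor time uses 170 of 170 (binding); labor uses 165 of 188 (slack = 23); feedstock uses 50 of 50 (binding).
Slack constraints have shadow price 0 (complementary slackness).
The binding rows give the dual system: 4·y_reactor time + 1·y_feedstock = 36 and 6·y_reactor time + 3·y_feedstock = 63.
This yields shadow prices y_reactor time = 7.5, y_feedstock = 6.
blend D enters the basis when its profit ≥ yᵀa₃ = 7.5·1 + 6·5 = 37.5.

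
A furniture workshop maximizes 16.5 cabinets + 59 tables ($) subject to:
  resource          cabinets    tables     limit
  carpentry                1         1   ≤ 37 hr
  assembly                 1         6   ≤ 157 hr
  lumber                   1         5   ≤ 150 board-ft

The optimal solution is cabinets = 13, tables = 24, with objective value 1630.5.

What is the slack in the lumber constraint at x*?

17

lumber used = 1·13 + 5·24 = 133; slack = 150 − 133 = 17.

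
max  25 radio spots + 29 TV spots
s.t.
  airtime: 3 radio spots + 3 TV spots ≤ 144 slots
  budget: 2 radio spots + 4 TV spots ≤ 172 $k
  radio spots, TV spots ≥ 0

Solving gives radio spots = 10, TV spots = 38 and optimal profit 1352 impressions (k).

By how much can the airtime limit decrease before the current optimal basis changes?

15

Binding constraints: airtime, budget. The basis is B = [[3,3],[2,4]] with det 6.
Per unit decrease in airtime, x* moves by d = (-0.6667, 0.3333).
The basis stays optimal until radio spots reaches 0; allowable decrease = 15 slots.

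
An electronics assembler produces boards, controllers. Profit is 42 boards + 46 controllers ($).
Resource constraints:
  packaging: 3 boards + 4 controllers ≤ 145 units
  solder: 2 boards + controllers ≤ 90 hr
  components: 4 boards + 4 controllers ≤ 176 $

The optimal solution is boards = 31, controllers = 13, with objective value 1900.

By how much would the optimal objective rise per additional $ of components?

At the optimum: packaging uses 145 of 145 (binding); solder uses 75 of 90 (slack = 15); components uses 176 of 176 (binding).
Since solder is not tight, its dual is 0.
Dual feasibility on the basic columns requires 3·y_packaging + 4·y_components = 42, 4·y_packaging + 4·y_components = 46.
Solving: y_packaging = 4, y_components = 7.5.
Shadow price of components = 7.5.

7.5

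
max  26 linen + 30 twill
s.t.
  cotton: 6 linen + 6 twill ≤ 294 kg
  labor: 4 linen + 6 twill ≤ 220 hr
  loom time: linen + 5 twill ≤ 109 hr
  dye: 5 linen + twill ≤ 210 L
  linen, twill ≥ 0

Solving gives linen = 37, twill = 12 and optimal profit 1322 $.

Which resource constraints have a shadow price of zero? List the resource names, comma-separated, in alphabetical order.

dye, loom time

cotton: 294/294 (binding)
labor: 220/220 (binding)
loom time: 97/109 (slack 12)
dye: 197/210 (slack 13)
By complementary slackness, a constraint with positive slack has shadow price 0 → dye, loom time.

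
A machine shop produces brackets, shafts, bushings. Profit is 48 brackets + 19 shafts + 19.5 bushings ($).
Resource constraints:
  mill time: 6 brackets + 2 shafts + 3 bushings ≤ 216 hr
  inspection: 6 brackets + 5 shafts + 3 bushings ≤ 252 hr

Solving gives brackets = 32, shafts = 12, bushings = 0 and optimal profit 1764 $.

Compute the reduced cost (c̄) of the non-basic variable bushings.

-4.5

At the optimum: mill time uses 216 of 216 (binding); inspection uses 252 of 252 (binding).
From A_Bᵀ y = c: 6·y_mill time + 6·y_inspection = 48; 2·y_mill time + 5·y_inspection = 19.
→ y_mill time = 7 and y_inspection = 1.
Reduced cost of bushings: c₃ − yᵀa₃ = 19.5 − (7·3 + 1·3) = 19.5 − 24 = -4.5.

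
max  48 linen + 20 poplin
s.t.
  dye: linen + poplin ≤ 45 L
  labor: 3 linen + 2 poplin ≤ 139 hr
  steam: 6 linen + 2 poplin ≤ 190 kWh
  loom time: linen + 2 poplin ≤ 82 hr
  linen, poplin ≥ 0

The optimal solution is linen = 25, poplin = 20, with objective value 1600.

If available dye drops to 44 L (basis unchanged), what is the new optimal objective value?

At the optimum: dye uses 45 of 45 (binding); labor uses 115 of 139 (slack = 24); steam uses 190 of 190 (binding); loom time uses 65 of 82 (slack = 17).
By complementary slackness, y = 0 for the non-binding constraints.
The binding rows give the dual system: 1·y_dye + 6·y_steam = 48 and 1·y_dye + 2·y_steam = 20.
→ y_dye = 6 and y_steam = 7.
Δz = y_dye·Δb = 6 × (-1) = -6, so new z* = 1600 − 6 = 1594.

1594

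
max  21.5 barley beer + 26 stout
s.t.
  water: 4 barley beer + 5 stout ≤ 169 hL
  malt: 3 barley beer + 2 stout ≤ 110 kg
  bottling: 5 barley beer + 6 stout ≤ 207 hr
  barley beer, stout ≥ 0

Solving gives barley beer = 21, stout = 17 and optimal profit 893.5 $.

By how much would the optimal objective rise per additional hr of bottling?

3.5

At the optimum: water uses 169 of 169 (binding); malt uses 97 of 110 (slack = 13); bottling uses 207 of 207 (binding).
Since malt is not tight, its dual is 0.
From A_Bᵀ y = c: 4·y_water + 5·y_bottling = 21.5; 5·y_water + 6·y_bottling = 26.
→ y_water = 1 and y_bottling = 3.5.
Shadow price of bottling = 3.5.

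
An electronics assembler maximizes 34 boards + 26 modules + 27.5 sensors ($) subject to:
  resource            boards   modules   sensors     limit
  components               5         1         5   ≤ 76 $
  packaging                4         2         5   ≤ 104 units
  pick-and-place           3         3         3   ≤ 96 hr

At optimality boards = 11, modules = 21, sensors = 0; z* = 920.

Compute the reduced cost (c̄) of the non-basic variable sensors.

Binding: components and pick-and-place. Non-binding: packaging (18 unused).
By complementary slackness, y = 0 for the non-binding constraint.
Dual feasibility on the basic columns requires 5·y_components + 3·y_pick-and-place = 34, 1·y_components + 3·y_pick-and-place = 26.
→ y_components = 2 and y_pick-and-place = 8.
Reduced cost of sensors: c₃ − yᵀa₃ = 27.5 − (2·5 + 8·3) = 27.5 − 34 = -6.5.

-6.5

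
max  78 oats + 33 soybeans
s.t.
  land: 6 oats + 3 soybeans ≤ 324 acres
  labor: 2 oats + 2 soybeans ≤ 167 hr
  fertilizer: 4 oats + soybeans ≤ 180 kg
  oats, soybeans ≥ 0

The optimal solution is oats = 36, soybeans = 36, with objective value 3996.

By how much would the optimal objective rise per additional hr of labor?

0

Check each constraint at x*: land 324/324 (tight); labor 144/167 (slack 23); fertilizer 180/180 (tight).
By complementary slackness, y = 0 for the non-binding constraint.
From A_Bᵀ y = c: 6·y_land + 4·y_fertilizer = 78; 3·y_land + 1·y_fertilizer = 33.
Solving: y_land = 9, y_fertilizer = 6.
Shadow price of labor = 0.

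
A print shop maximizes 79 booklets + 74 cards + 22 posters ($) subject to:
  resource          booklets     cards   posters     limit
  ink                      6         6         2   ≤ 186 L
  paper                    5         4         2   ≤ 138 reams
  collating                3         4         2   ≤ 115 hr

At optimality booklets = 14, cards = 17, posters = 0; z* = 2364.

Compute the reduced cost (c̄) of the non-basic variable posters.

-6

Binding: ink and paper. Non-binding: collating (5 unused).
By complementary slackness, y = 0 for the non-binding constraint.
From A_Bᵀ y = c: 6·y_ink + 5·y_paper = 79; 6·y_ink + 4·y_paper = 74.
This yields shadow prices y_ink = 9, y_paper = 5.
Reduced cost of posters: c₃ − yᵀa₃ = 22 − (9·2 + 5·2) = 22 − 28 = -6.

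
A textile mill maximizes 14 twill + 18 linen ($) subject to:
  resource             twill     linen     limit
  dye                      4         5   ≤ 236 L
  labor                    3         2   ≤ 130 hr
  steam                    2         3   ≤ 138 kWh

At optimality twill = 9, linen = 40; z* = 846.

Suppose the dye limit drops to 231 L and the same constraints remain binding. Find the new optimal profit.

Check each constraint at x*: dye 236/236 (tight); labor 107/130 (slack 23); steam 138/138 (tight).
By complementary slackness, y = 0 for the non-binding constraint.
Dual feasibility on the basic columns requires 4·y_dye + 2·y_steam = 14, 5·y_dye + 3·y_steam = 18.
This yields shadow prices y_dye = 3, y_steam = 1.
Δz = y_dye·Δb = 3 × (-5) = -15, so new z* = 846 − 15 = 831.

831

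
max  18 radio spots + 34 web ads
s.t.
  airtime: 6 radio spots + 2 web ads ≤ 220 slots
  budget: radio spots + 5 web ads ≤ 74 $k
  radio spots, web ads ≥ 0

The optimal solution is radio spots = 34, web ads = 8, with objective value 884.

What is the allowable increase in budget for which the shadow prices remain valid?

476

Binding constraints: airtime, budget. The basis is B = [[6,2],[1,5]] with det 28.
Per unit increase in budget, x* moves by d = (-0.0714, 0.2143).
The basis stays optimal until radio spots reaches 0; allowable increase = 476 $k.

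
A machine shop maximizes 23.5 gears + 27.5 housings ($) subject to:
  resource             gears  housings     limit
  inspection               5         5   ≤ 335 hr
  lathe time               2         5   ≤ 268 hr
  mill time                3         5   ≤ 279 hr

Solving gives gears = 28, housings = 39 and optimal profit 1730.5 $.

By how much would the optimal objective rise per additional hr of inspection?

Binding: inspection and mill time. Non-binding: lathe time (17 unused).
By complementary slackness, y = 0 for the non-binding constraint.
The binding rows give the dual system: 5·y_inspection + 3·y_mill time = 23.5 and 5·y_inspection + 5·y_mill time = 27.5.
→ y_inspection = 3.5 and y_mill time = 2.
Shadow price of inspection = 3.5.

3.5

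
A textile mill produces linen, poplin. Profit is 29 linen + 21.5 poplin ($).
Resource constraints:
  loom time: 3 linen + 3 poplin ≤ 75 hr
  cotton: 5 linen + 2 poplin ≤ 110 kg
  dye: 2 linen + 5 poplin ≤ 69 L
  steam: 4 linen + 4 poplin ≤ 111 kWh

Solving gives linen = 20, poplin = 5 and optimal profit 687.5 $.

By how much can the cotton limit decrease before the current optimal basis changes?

4

Binding constraints: loom time, cotton. The basis is B = [[3,3],[5,2]] with det -9.
Per unit decrease in cotton, x* moves by d = (-0.3333, 0.3333).
The basis stays optimal until dye becomes binding; allowable decrease = 4 kg.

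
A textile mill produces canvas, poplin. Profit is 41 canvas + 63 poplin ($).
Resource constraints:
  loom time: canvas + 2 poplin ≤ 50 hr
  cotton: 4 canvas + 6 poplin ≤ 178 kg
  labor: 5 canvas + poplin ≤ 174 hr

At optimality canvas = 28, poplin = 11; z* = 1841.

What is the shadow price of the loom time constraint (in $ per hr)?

3

Check each constraint at x*: loom time 50/50 (tight); cotton 178/178 (tight); labor 151/174 (slack 23).
Since labor is not tight, its dual is 0.
Dual feasibility on the basic columns requires 1·y_loom time + 4·y_cotton = 41, 2·y_loom time + 6·y_cotton = 63.
Solving: y_loom time = 3, y_cotton = 9.5.
Shadow price of loom time = 3.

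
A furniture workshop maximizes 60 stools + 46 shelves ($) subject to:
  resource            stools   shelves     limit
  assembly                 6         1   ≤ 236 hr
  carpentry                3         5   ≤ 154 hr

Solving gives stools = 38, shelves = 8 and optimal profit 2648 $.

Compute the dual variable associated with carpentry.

8

At the optimum: assembly uses 236 of 236 (binding); carpentry uses 154 of 154 (binding).
Dual feasibility on the basic columns requires 6·y_assembly + 3·y_carpentry = 60, 1·y_assembly + 5·y_carpentry = 46.
→ y_assembly = 6 and y_carpentry = 8.
Shadow price of carpentry = 8.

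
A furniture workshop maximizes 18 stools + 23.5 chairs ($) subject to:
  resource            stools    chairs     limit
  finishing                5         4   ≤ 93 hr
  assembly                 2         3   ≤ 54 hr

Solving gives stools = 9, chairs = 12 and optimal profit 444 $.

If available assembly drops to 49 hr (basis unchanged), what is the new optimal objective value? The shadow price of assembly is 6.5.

Δb = -5, so new z* = 444 + (6.5)·(-5) = 444 − 32.5 = 411.5.

411.5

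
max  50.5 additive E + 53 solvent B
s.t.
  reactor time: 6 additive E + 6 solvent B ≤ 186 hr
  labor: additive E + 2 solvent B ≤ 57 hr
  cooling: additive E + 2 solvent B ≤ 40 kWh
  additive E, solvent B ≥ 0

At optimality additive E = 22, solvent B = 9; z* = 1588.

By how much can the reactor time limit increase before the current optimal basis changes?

Binding constraints: reactor time, cooling. The basis is B = [[6,6],[1,2]] with det 6.
Per unit increase in reactor time, x* moves by d = (0.3333, -0.1667).
The basis stays optimal until solvent B reaches 0; allowable increase = 54 hr.

54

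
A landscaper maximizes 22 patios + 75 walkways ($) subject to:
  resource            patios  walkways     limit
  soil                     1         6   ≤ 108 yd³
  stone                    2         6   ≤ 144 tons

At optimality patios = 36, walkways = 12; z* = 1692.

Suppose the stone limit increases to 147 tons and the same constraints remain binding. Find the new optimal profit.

Check each constraint at x*: soil 108/108 (tight); stone 144/144 (tight).
From A_Bᵀ y = c: 1·y_soil + 2·y_stone = 22; 6·y_soil + 6·y_stone = 75.
Solving: y_soil = 3, y_stone = 9.5.
Δz = y_stone·Δb = 9.5 × (3) = 28.5, so new z* = 1692 + 28.5 = 1720.5.

1720.5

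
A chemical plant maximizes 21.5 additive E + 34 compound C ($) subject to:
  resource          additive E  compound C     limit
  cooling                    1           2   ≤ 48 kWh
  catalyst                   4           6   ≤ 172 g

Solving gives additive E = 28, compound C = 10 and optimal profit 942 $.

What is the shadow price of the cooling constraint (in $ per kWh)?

3.5

Check each constraint at x*: cooling 48/48 (tight); catalyst 172/172 (tight).
Dual feasibility on the basic columns requires 1·y_cooling + 4·y_catalyst = 21.5, 2·y_cooling + 6·y_catalyst = 34.
→ y_cooling = 3.5 and y_catalyst = 4.5.
Shadow price of cooling = 3.5.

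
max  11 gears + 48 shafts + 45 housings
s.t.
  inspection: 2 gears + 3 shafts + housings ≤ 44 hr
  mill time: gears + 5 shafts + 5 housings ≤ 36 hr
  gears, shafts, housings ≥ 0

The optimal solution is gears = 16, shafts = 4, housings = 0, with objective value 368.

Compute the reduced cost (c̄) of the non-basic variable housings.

Check each constraint at x*: inspection 44/44 (tight); mill time 36/36 (tight).
Dual feasibility on the basic columns requires 2·y_inspection + 1·y_mill time = 11, 3·y_inspection + 5·y_mill time = 48.
This yields shadow prices y_inspection = 1, y_mill time = 9.
Reduced cost of housings: c₃ − yᵀa₃ = 45 − (1·1 + 9·5) = 45 − 46 = -1.

-1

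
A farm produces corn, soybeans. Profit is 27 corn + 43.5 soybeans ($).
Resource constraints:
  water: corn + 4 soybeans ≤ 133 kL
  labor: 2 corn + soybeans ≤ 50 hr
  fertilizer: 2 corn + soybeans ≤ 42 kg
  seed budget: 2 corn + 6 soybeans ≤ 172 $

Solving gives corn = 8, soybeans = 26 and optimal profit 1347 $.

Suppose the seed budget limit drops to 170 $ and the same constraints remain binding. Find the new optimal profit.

1335

At the optimum: water uses 112 of 133 (slack = 21); labor uses 42 of 50 (slack = 8); fertilizer uses 42 of 42 (binding); seed budget uses 172 of 172 (binding).
Slack constraints have shadow price 0 (complementary slackness).
Dual feasibility on the basic columns requires 2·y_fertilizer + 2·y_seed budget = 27, 1·y_fertilizer + 6·y_seed budget = 43.5.
This yields shadow prices y_fertilizer = 7.5, y_seed budget = 6.
Δz = y_seed budget·Δb = 6 × (-2) = -12, so new z* = 1347 − 12 = 1335.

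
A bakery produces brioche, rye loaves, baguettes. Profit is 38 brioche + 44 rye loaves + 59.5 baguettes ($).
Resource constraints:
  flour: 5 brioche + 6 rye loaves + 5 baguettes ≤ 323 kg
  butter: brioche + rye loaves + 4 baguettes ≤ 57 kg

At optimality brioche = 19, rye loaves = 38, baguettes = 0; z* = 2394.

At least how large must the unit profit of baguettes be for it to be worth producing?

Both flour and butter are binding at x*.
Dual feasibility on the basic columns requires 5·y_flour + 1·y_butter = 38, 6·y_flour + 1·y_butter = 44.
This yields shadow prices y_flour = 6, y_butter = 8.
baguettes enters the basis when its profit ≥ yᵀa₃ = 6·5 + 8·4 = 62.

62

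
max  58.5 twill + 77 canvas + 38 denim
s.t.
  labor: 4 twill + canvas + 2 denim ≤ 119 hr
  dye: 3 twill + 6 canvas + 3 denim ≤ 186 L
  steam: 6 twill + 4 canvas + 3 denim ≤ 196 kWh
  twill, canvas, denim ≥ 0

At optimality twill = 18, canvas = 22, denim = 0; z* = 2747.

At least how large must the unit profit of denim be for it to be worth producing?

43.5

Check each constraint at x*: labor 94/119 (slack 25); dye 186/186 (tight); steam 196/196 (tight).
Slack constraints have shadow price 0 (complementary slackness).
The binding rows give the dual system: 3·y_dye + 6·y_steam = 58.5 and 6·y_dye + 4·y_steam = 77.
Solving: y_dye = 9.5, y_steam = 5.
denim enters the basis when its profit ≥ yᵀa₃ = 9.5·3 + 5·3 = 43.5.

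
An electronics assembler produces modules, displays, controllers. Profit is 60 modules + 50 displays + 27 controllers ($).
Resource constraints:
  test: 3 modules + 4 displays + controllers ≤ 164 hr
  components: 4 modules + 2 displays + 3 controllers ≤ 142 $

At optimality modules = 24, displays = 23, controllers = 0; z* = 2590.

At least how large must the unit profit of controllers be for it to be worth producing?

Check each constraint at x*: test 164/164 (tight); components 142/142 (tight).
From A_Bᵀ y = c: 3·y_test + 4·y_components = 60; 4·y_test + 2·y_components = 50.
Solving: y_test = 8, y_components = 9.
controllers enters the basis when its profit ≥ yᵀa₃ = 8·1 + 9·3 = 35.

35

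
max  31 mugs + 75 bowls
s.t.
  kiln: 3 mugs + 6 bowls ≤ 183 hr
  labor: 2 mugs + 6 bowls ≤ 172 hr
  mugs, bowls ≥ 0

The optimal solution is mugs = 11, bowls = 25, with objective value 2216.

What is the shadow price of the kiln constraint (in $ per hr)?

6

Check each constraint at x*: kiln 183/183 (tight); labor 172/172 (tight).
The binding rows give the dual system: 3·y_kiln + 2·y_labor = 31 and 6·y_kiln + 6·y_labor = 75.
This yields shadow prices y_kiln = 6, y_labor = 6.5.
Shadow price of kiln = 6.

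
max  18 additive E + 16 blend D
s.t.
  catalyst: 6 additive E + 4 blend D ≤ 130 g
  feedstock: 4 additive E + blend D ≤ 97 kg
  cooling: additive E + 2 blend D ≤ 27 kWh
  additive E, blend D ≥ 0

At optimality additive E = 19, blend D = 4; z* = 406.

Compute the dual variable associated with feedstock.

Check each constraint at x*: catalyst 130/130 (tight); feedstock 80/97 (slack 17); cooling 27/27 (tight).
Since feedstock is not tight, its dual is 0.
The binding rows give the dual system: 6·y_catalyst + 1·y_cooling = 18 and 4·y_catalyst + 2·y_cooling = 16.
→ y_catalyst = 2.5 and y_cooling = 3.
Shadow price of feedstock = 0.

0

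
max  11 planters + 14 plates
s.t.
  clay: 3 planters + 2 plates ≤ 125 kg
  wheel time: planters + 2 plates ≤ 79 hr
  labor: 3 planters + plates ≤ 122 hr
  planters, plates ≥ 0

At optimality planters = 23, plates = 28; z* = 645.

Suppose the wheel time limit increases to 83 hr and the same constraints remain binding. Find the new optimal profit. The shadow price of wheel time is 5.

665

Δb = 4, so new z* = 645 + (5)·(4) = 645 + 20 = 665.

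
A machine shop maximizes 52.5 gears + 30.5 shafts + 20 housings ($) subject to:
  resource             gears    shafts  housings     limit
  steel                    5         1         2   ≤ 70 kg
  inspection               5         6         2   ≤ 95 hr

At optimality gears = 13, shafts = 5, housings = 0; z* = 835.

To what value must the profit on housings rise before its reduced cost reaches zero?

21

At the optimum: steel uses 70 of 70 (binding); inspection uses 95 of 95 (binding).
Dual feasibility on the basic columns requires 5·y_steel + 5·y_inspection = 52.5, 1·y_steel + 6·y_inspection = 30.5.
Solving: y_steel = 6.5, y_inspection = 4.
housings enters the basis when its profit ≥ yᵀa₃ = 6.5·2 + 4·2 = 21.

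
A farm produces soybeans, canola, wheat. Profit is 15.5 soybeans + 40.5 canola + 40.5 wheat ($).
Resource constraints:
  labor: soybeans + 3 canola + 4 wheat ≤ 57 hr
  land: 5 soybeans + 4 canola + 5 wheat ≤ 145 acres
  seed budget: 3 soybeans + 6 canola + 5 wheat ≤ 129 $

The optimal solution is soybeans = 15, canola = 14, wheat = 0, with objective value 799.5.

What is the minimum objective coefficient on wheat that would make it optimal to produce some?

48

Binding: labor and seed budget. Non-binding: land (14 unused).
By complementary slackness, y = 0 for the non-binding constraint.
The binding rows give the dual system: 1·y_labor + 3·y_seed budget = 15.5 and 3·y_labor + 6·y_seed budget = 40.5.
This yields shadow prices y_labor = 9.5, y_seed budget = 2.
wheat enters the basis when its profit ≥ yᵀa₃ = 9.5·4 + 2·5 = 48.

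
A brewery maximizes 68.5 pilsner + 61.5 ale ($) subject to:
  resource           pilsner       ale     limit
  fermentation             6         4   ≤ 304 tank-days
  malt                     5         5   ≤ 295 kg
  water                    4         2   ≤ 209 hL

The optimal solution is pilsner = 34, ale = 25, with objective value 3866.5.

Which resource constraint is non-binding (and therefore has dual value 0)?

fermentation: 304/304 (binding)
malt: 295/295 (binding)
water: 186/209 (slack 23)
By complementary slackness, a constraint with positive slack has shadow price 0 → water.

water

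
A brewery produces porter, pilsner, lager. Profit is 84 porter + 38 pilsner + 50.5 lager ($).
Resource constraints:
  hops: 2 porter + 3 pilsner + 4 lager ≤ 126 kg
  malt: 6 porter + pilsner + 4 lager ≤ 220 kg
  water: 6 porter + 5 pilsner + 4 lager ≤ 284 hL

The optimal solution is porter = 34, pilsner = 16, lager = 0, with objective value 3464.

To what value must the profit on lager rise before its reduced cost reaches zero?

56

Check each constraint at x*: hops 116/126 (slack 10); malt 220/220 (tight); water 284/284 (tight).
Slack constraints have shadow price 0 (complementary slackness).
From A_Bᵀ y = c: 6·y_malt + 6·y_water = 84; 1·y_malt + 5·y_water = 38.
This yields shadow prices y_malt = 8, y_water = 6.
lager enters the basis when its profit ≥ yᵀa₃ = 8·4 + 6·4 = 56.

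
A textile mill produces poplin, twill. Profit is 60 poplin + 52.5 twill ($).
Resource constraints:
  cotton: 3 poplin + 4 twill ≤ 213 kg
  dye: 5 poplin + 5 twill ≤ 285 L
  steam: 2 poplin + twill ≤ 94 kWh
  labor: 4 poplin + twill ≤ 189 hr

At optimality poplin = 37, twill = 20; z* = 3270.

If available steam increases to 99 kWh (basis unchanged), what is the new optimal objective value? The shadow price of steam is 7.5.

Δb = 5, so new z* = 3270 + (7.5)·(5) = 3270 + 37.5 = 3307.5.

3307.5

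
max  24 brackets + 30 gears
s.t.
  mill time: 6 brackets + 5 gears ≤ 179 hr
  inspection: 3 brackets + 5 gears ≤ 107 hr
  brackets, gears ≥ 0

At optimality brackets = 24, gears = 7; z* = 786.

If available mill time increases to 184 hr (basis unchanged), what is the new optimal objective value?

Both mill time and inspection are binding at x*.
Dual feasibility on the basic columns requires 6·y_mill time + 3·y_inspection = 24, 5·y_mill time + 5·y_inspection = 30.
→ y_mill time = 2 and y_inspection = 4.
Δz = y_mill time·Δb = 2 × (5) = 10, so new z* = 786 + 10 = 796.

796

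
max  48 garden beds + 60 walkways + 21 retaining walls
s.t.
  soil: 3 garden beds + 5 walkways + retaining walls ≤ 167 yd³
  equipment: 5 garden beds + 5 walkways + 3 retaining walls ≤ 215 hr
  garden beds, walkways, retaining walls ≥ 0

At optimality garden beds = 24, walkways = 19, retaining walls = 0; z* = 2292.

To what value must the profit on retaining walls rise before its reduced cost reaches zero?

24

Both soil and equipment are binding at x*.
Dual feasibility on the basic columns requires 3·y_soil + 5·y_equipment = 48, 5·y_soil + 5·y_equipment = 60.
This yields shadow prices y_soil = 6, y_equipment = 6.
retaining walls enters the basis when its profit ≥ yᵀa₃ = 6·1 + 6·3 = 24.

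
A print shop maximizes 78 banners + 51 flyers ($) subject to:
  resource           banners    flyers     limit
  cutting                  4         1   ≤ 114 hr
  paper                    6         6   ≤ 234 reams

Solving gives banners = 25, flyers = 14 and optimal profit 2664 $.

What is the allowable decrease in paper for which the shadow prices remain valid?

63

Binding constraints: cutting, paper. The basis is B = [[4,1],[6,6]] with det 18.
Per unit decrease in paper, x* moves by d = (0.0556, -0.2222).
The basis stays optimal until flyers reaches 0; allowable decrease = 63 reams.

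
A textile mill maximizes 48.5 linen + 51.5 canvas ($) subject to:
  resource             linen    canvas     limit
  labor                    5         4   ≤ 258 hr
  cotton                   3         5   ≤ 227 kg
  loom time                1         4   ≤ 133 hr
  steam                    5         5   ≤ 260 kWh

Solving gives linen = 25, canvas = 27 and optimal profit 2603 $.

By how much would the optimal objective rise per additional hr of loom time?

1

Check each constraint at x*: labor 233/258 (slack 25); cotton 210/227 (slack 17); loom time 133/133 (tight); steam 260/260 (tight).
By complementary slackness, y = 0 for the non-binding constraints.
Dual feasibility on the basic columns requires 1·y_loom time + 5·y_steam = 48.5, 4·y_loom time + 5·y_steam = 51.5.
This yields shadow prices y_loom time = 1, y_steam = 9.5.
Shadow price of loom time = 1.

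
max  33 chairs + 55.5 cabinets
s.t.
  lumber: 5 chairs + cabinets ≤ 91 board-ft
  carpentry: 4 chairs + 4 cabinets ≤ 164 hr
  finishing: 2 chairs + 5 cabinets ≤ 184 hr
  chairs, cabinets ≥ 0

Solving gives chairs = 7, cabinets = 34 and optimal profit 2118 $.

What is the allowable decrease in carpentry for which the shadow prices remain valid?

16.8

Binding constraints: carpentry, finishing. The basis is B = [[4,4],[2,5]] with det 12.
Per unit decrease in carpentry, x* moves by d = (-0.4167, 0.1667).
The basis stays optimal until chairs reaches 0; allowable decrease = 16.8 hr.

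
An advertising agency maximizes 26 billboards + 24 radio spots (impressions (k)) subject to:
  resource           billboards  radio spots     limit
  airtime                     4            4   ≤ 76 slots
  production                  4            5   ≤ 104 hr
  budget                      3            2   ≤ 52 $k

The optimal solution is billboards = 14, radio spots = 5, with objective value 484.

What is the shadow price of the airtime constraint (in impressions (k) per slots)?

Binding: airtime and budget. Non-binding: production (23 unused).
Since production is not tight, its dual is 0.
Dual feasibility on the basic columns requires 4·y_airtime + 3·y_budget = 26, 4·y_airtime + 2·y_budget = 24.
→ y_airtime = 5 and y_budget = 2.
Shadow price of airtime = 5.

5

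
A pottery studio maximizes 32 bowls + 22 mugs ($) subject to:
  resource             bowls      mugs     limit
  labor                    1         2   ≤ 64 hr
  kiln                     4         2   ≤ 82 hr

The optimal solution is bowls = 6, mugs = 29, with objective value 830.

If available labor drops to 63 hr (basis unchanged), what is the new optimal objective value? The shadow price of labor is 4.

Δb = -1, so new z* = 830 + (4)·(-1) = 830 − 4 = 826.

826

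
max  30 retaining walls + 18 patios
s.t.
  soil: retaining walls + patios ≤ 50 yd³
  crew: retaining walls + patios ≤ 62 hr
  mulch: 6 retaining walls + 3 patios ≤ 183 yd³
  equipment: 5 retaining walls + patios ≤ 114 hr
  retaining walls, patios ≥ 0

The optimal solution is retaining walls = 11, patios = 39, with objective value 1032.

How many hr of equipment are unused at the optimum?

equipment used = 5·11 + 1·39 = 94; slack = 114 − 94 = 20.

20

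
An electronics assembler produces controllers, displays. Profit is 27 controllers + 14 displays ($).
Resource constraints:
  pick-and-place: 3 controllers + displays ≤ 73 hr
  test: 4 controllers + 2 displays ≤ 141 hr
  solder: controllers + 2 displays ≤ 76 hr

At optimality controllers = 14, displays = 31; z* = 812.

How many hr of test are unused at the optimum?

test used = 4·14 + 2·31 = 118; slack = 141 − 118 = 23.

23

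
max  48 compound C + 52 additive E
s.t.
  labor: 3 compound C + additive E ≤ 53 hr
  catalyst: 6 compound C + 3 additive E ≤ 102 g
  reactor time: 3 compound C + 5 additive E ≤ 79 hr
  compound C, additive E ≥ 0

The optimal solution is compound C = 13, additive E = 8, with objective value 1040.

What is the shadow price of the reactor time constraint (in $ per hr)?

Binding: catalyst and reactor time. Non-binding: labor (6 unused).
Slack constraints have shadow price 0 (complementary slackness).
Dual feasibility on the basic columns requires 6·y_catalyst + 3·y_reactor time = 48, 3·y_catalyst + 5·y_reactor time = 52.
Solving: y_catalyst = 4, y_reactor time = 8.
Shadow price of reactor time = 8.

8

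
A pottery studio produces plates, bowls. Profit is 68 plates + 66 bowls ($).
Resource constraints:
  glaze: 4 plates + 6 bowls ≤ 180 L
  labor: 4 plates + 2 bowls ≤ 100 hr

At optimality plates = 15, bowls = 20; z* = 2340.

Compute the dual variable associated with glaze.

8

At the optimum: glaze uses 180 of 180 (binding); labor uses 100 of 100 (binding).
The binding rows give the dual system: 4·y_glaze + 4·y_labor = 68 and 6·y_glaze + 2·y_labor = 66.
Solving: y_glaze = 8, y_labor = 9.
Shadow price of glaze = 8.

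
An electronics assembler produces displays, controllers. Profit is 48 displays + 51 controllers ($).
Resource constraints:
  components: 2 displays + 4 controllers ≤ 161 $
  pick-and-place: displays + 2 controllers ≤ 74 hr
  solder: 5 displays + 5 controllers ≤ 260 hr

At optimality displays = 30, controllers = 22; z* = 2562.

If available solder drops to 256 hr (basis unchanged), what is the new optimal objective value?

At the optimum: components uses 148 of 161 (slack = 13); pick-and-place uses 74 of 74 (binding); solder uses 260 of 260 (binding).
By complementary slackness, y = 0 for the non-binding constraint.
The binding rows give the dual system: 1·y_pick-and-place + 5·y_solder = 48 and 2·y_pick-and-place + 5·y_solder = 51.
This yields shadow prices y_pick-and-place = 3, y_solder = 9.
Δz = y_solder·Δb = 9 × (-4) = -36, so new z* = 2562 − 36 = 2526.

2526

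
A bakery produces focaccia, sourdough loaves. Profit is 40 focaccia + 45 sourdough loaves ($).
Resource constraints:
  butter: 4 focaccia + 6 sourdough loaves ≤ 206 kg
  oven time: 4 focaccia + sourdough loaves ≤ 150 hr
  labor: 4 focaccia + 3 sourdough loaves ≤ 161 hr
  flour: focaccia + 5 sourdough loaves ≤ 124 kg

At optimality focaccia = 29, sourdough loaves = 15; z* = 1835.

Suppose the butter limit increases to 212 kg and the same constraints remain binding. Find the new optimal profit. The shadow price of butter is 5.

Δb = 6, so new z* = 1835 + (5)·(6) = 1835 + 30 = 1865.

1865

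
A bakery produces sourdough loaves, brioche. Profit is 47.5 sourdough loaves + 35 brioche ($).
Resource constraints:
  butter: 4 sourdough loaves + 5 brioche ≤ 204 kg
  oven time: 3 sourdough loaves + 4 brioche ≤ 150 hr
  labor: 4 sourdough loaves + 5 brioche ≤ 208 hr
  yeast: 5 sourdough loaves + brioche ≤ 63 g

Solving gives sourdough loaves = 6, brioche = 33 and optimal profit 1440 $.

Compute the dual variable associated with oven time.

7.5

Check each constraint at x*: butter 189/204 (slack 15); oven time 150/150 (tight); labor 189/208 (slack 19); yeast 63/63 (tight).
Since butter, labor are not tight, their duals are 0.
The binding rows give the dual system: 3·y_oven time + 5·y_yeast = 47.5 and 4·y_oven time + 1·y_yeast = 35.
This yields shadow prices y_oven time = 7.5, y_yeast = 5.
Shadow price of oven time = 7.5.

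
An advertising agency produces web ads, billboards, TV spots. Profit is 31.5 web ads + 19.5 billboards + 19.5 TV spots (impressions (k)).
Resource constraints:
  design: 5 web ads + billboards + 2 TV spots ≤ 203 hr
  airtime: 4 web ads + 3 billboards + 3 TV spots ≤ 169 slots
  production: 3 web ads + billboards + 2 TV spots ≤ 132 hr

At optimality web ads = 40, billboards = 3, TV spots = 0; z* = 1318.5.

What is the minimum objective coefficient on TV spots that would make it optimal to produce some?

21

Binding: design and airtime. Non-binding: production (9 unused).
By complementary slackness, y = 0 for the non-binding constraint.
Dual feasibility on the basic columns requires 5·y_design + 4·y_airtime = 31.5, 1·y_design + 3·y_airtime = 19.5.
Solving: y_design = 1.5, y_airtime = 6.
TV spots enters the basis when its profit ≥ yᵀa₃ = 1.5·2 + 6·3 = 21.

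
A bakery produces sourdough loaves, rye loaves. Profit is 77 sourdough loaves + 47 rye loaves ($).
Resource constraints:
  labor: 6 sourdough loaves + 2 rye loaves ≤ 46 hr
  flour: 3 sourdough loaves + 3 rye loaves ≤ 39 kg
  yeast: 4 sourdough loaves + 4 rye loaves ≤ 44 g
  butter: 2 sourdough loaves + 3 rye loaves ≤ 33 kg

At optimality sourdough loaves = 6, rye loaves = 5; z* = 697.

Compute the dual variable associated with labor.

Check each constraint at x*: labor 46/46 (tight); flour 33/39 (slack 6); yeast 44/44 (tight); butter 27/33 (slack 6).
By complementary slackness, y = 0 for the non-binding constraints.
From A_Bᵀ y = c: 6·y_labor + 4·y_yeast = 77; 2·y_labor + 4·y_yeast = 47.
→ y_labor = 7.5 and y_yeast = 8.
Shadow price of labor = 7.5.

7.5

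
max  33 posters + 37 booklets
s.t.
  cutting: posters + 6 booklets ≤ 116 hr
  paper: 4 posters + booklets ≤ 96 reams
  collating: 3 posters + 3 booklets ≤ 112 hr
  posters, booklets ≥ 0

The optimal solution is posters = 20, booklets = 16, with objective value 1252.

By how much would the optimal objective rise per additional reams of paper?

7

At the optimum: cutting uses 116 of 116 (binding); paper uses 96 of 96 (binding); collating uses 108 of 112 (slack = 4).
Slack constraints have shadow price 0 (complementary slackness).
Dual feasibility on the basic columns requires 1·y_cutting + 4·y_paper = 33, 6·y_cutting + 1·y_paper = 37.
This yields shadow prices y_cutting = 5, y_paper = 7.
Shadow price of paper = 7.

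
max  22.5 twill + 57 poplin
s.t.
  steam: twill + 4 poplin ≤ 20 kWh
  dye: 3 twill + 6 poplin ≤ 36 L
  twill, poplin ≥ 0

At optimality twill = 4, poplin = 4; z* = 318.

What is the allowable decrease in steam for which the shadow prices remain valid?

8

Binding constraints: steam, dye. The basis is B = [[1,4],[3,6]] with det -6.
Per unit decrease in steam, x* moves by d = (1, -0.5).
The basis stays optimal until poplin reaches 0; allowable decrease = 8 kWh.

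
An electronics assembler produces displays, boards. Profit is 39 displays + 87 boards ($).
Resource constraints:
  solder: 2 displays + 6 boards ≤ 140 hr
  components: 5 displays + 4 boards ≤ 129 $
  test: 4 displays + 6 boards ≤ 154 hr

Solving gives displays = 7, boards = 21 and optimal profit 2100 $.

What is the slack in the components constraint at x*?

components used = 5·7 + 4·21 = 119; slack = 129 − 119 = 10.

10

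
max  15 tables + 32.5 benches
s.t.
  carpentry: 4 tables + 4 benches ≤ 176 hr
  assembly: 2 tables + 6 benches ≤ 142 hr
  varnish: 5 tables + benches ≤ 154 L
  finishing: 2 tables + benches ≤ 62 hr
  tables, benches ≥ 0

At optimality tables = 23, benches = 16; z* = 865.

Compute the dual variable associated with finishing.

2.5

At the optimum: carpentry uses 156 of 176 (slack = 20); assembly uses 142 of 142 (binding); varnish uses 131 of 154 (slack = 23); finishing uses 62 of 62 (binding).
Since carpentry, varnish are not tight, their duals are 0.
The binding rows give the dual system: 2·y_assembly + 2·y_finishing = 15 and 6·y_assembly + 1·y_finishing = 32.5.
→ y_assembly = 5 and y_finishing = 2.5.
Shadow price of finishing = 2.5.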